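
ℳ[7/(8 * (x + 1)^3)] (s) 7 * pi * (s - 2) * (s - 1)/(16 * sin(pi * s))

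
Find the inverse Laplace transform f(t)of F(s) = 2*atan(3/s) 2*sin(3*t)/t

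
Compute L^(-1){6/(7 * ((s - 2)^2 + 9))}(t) 2 * exp(2 * t) * sin(3 * t)/7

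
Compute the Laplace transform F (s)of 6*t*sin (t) 12*s/ (s^2 + 1)^2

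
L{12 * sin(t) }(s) 12/(s^2 + 1) 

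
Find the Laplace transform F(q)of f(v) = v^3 6/q^4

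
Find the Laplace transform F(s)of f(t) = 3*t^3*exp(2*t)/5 18/(5*(s - 2)^4)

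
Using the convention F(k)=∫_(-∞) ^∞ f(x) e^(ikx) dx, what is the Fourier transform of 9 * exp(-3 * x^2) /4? 3 * sqrt(3) * sqrt(pi) * exp(-k^2/12) /4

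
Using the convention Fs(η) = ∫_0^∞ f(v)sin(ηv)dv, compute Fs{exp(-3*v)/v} atan(η/3)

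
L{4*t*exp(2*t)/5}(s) 4/(5*(s - 2)^2)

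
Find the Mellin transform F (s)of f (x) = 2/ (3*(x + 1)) 2*pi*csc (pi*s)/3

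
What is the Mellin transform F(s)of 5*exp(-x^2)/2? 5*gamma(s/2)/4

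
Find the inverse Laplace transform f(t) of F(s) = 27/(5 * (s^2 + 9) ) 9 * sin(3 * t) /5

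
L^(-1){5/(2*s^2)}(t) 5*t/2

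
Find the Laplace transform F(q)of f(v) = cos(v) q/(q^2 + 1)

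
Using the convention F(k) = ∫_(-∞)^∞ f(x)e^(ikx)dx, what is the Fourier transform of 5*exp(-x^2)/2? 5*sqrt(pi)*exp(-k^2/4)/2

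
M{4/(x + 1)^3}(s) 2 * pi * (s - 2) * (s - 1)/sin(pi * s)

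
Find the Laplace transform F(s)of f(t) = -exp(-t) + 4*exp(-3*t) 4/(s + 3) - 1/(s + 1)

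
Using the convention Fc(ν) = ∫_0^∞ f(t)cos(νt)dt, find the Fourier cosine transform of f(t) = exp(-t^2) sqrt(pi) * exp(-ν^2/4)/2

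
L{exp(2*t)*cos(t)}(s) (s - 2)/((s - 2)^2 + 1)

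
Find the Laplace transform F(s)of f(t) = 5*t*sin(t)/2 5*s/(s^2 + 1)^2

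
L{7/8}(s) 7/(8 * s)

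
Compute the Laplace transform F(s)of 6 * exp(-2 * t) 6/(s + 2)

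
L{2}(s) 2/s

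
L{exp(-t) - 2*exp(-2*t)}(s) 1/(s+1) - 2/(s+2)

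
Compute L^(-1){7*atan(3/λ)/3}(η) 7*sin(3*η)/(3*η)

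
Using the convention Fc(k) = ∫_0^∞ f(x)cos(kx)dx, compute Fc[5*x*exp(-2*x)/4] 5*(4 - k^2)/(4*(k^2 + 4)^2)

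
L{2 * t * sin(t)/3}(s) 4 * s/(3 * (s^2+1)^2)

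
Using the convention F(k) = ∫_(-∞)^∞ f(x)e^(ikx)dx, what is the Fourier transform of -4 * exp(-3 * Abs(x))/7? -24/(7 * k^2+63)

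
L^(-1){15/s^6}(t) t^5/8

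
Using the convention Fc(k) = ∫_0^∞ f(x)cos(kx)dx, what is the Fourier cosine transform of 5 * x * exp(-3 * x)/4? 5 * (9 - k^2)/(4 * (k^2+9)^2)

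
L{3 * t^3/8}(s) 9/(4 * s^4)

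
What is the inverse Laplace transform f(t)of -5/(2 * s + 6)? -5 * exp(-3 * t)/2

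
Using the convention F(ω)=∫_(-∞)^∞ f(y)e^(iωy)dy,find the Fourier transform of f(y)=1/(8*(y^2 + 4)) pi*exp(-2*Abs(ω))/16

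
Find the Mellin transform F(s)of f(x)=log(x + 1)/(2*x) -pi*csc(pi*s)/(2*s - 2)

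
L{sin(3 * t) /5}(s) 3/(5 * (s^2 + 9) ) 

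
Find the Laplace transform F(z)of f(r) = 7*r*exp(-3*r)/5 7/(5*(z + 3)^2)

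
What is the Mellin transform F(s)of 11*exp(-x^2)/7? 11*gamma(s/2)/14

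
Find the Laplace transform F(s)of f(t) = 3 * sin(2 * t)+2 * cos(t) 6/(s^2+4)+2 * s/(s^2+1)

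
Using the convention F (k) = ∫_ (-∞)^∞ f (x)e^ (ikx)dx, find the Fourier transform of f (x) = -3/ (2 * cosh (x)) -3 * pi/ (2 * cosh (pi * k/2))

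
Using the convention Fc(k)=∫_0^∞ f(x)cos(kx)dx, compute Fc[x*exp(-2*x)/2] (4 - k^2)/(2*(k^2 + 4)^2)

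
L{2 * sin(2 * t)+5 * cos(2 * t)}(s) 5 * s/(s^2+4)+4/(s^2+4)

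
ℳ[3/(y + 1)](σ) 3 * pi * csc(pi * σ)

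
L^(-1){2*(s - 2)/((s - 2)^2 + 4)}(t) 2*exp(2*t)*cos(2*t)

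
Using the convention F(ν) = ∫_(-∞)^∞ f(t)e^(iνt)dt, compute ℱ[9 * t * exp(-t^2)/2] 9 * I * sqrt(pi) * ν * exp(-ν^2/4)/4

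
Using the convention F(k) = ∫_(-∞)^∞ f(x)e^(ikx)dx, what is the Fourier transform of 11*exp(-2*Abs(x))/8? 11/(2*(k^2 + 4))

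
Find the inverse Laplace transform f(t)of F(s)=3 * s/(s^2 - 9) 3 * cosh(3 * t)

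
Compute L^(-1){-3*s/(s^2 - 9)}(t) -3*cosh(3*t)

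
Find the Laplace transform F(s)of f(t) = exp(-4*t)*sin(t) 1/((s + 4)^2 + 1)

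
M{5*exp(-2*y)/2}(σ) 5*gamma(σ)/(2*2^σ)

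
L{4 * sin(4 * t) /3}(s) 16/(3 * (s^2+16) ) 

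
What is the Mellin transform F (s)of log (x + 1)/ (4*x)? -pi*csc (pi*s)/ (4*s - 4)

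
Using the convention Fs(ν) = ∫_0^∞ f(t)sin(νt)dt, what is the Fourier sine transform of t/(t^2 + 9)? pi * exp(-3 * ν)/2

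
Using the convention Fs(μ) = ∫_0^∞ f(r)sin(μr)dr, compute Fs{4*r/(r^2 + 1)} 2*pi*exp(-μ)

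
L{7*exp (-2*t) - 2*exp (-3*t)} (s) 7/ (s + 2) - 2/ (s + 3)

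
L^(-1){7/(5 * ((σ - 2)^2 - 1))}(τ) 7 * exp(2 * τ) * sinh(τ)/5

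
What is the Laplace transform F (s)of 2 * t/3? 2/ (3 * s^2)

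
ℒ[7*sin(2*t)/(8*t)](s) 7*atan(2/s)/8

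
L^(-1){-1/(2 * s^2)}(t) -t/2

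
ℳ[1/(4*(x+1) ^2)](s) (-pi*s+pi) /(4*sin(pi*s) ) 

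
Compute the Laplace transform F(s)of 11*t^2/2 11/s^3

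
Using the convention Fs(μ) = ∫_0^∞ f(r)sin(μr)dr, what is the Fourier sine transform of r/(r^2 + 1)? pi * exp(-μ)/2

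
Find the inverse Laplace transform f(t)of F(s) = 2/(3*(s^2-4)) sinh(2*t)/3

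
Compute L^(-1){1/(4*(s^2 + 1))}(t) sin(t)/4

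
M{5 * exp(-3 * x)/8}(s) 5 * gamma(s)/(8 * 3^s)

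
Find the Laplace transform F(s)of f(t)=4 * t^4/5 96/(5 * s^5)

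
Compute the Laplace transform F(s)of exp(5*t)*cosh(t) (s - 5)/((s - 5)^2 - 1)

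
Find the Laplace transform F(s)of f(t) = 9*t 9/s^2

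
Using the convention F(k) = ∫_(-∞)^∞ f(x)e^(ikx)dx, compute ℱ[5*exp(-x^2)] 5*sqrt(pi)*exp(-k^2/4)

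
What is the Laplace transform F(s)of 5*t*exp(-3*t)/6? 5/(6*(s + 3)^2)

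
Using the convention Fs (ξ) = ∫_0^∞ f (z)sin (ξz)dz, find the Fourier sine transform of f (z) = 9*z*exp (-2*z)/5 36*ξ/ (5*(ξ^2+4)^2)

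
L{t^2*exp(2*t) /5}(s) 2/(5*(s - 2) ^3) 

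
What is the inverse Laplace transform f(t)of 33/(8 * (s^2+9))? 11 * sin(3 * t)/8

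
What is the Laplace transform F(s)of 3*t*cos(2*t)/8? 3*(s^2 - 4)/(8*(s^2 + 4)^2)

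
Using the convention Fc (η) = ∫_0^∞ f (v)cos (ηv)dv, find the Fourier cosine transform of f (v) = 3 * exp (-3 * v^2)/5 sqrt (3) * sqrt (pi) * exp (-η^2/12)/10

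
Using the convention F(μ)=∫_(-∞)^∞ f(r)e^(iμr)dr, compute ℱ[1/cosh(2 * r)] pi/(2 * cosh(pi * μ/4))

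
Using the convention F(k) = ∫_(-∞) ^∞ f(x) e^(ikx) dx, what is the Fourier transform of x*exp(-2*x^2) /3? sqrt(2)*I*sqrt(pi)*k*exp(-k^2/8) /24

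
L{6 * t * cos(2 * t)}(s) 6 * (s^2 - 4)/(s^2 + 4)^2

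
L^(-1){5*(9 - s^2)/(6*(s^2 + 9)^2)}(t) -5*t*cos(3*t)/6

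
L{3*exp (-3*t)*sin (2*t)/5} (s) 6/ (5*( (s + 3)^2 + 4))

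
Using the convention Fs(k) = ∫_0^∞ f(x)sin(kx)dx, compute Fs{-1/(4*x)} -pi/8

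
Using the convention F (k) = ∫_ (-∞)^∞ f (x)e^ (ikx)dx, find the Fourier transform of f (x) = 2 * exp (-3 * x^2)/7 2 * sqrt (3) * sqrt (pi) * exp (-k^2/12)/21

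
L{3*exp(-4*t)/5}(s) 3/(5*(s + 4))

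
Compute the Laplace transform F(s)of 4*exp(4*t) 4/(s - 4)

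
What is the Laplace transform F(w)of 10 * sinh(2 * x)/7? 20/(7 * (w^2 - 4))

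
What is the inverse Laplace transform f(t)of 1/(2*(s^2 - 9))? sinh(3*t)/6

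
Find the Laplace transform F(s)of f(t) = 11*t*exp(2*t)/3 11/(3*(s - 2)^2)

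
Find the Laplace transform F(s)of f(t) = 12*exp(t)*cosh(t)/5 12*(s - 1)/(5*s*(s - 2))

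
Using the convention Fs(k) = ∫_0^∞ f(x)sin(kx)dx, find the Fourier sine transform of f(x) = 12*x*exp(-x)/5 24*k/(5*(k^2 + 1)^2)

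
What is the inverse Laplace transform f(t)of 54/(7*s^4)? 9*t^3/7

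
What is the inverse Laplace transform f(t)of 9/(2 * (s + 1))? 9 * exp(-t)/2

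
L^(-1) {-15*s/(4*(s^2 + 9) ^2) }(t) -5*t*sin(3*t) /8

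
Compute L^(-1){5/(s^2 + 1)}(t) 5*sin(t)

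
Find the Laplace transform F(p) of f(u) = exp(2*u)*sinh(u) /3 1/(3*((p - 2) ^2-1) ) 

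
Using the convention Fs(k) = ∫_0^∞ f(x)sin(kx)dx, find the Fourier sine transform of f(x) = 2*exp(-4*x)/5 2*k/(5*(k^2 + 16))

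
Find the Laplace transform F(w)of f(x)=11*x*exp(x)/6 11/(6*(w - 1)^2)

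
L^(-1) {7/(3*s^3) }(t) 7*t^2/6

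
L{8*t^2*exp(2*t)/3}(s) 16/(3*(s - 2)^3)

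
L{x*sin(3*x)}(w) 6*w/(w^2 + 9)^2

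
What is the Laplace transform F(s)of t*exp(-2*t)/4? 1/(4*(s+2)^2)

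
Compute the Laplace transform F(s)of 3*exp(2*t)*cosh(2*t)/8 3*(s - 2)/(8*s*(s - 4))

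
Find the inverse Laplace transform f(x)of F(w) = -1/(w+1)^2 -x*exp(-x)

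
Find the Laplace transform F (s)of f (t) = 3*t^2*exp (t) 6/ (s - 1)^3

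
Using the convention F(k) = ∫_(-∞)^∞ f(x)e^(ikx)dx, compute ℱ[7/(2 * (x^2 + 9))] 7 * pi * exp(-3 * Abs(k))/6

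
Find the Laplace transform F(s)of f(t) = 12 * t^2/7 24/(7 * s^3)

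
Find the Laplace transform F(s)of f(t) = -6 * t -6/s^2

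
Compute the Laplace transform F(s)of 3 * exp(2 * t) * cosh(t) 3 * (s - 2)/((s - 2)^2 - 1)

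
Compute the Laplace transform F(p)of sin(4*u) 4/(p^2 + 16)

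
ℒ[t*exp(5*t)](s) (s - 5)^(-2)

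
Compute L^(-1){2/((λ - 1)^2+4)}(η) exp(η)*sin(2*η)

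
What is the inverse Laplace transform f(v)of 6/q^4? v^3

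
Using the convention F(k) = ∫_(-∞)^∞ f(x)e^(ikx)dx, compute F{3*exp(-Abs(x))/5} 6/(5*(k^2 + 1))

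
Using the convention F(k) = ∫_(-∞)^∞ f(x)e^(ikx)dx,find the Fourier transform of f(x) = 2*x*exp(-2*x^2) sqrt(2)*I*sqrt(pi)*k*exp(-k^2/8)/4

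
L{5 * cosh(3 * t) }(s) 5 * s/(s^2 - 9) 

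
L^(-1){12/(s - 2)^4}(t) 2*t^3*exp(2*t)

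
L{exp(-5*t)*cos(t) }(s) (s + 5) /((s + 5) ^2 + 1) 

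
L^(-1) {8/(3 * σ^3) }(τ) 4 * τ^2/3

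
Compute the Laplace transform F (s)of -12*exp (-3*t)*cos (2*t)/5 12*(-s - 3)/ (5*( (s+3)^2+4))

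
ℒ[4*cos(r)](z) 4*z/(z^2 + 1)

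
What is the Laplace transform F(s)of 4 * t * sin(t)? 8 * s/(s^2 + 1)^2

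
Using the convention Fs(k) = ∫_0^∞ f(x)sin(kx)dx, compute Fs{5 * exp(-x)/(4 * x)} 5 * atan(k)/4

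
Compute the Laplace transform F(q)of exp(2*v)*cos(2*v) (q - 2)/((q - 2)^2 + 4)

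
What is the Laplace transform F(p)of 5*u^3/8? 15/(4*p^4)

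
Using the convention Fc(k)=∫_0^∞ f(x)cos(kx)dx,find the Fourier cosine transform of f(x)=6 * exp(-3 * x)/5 18/(5 * (k^2 + 9))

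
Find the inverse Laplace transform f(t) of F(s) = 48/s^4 8*t^3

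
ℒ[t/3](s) 1/(3*s^2)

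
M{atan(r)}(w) -pi * sec(pi * w/2)/(2 * w)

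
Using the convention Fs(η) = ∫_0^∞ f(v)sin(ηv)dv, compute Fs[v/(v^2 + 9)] pi*exp(-3*η)/2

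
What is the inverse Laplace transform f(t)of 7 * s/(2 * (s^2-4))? 7 * cosh(2 * t)/2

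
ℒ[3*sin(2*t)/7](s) 6/(7*(s^2 + 4))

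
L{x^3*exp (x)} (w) 6/ (w - 1)^4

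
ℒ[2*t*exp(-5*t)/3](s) 2/(3*(s + 5)^2)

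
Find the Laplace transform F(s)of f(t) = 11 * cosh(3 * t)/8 11 * s/(8 * (s^2 - 9))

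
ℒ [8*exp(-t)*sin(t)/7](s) 8/(7*((s + 1)^2 + 1))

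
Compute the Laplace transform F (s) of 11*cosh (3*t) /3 11*s/ (3*(s^2 - 9) ) 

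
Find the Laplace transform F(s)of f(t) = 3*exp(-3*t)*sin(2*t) 6/((s + 3)^2 + 4)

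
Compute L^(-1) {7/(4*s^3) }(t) 7*t^2/8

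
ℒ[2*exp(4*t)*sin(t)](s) 2/((s - 4)^2 + 1)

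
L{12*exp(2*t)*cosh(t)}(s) 12*(s - 2)/((s - 2)^2 - 1)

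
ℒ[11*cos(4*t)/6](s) 11*s/(6*(s^2 + 16))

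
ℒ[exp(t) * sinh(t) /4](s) 1/(4 * s * (s - 2) ) 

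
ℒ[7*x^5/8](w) 105/w^6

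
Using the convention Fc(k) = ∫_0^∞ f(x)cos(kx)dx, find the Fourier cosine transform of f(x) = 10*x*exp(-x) 10*(1 - k^2)/(k^2+1)^2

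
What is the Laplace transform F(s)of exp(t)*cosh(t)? (s - 1)/(s*(s - 2))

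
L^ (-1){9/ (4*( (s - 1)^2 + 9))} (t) 3*exp (t)*sin (3*t)/4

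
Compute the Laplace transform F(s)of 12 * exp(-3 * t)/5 12/(5 * (s + 3))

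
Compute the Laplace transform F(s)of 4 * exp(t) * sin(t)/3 4/(3 * ((s - 1)^2 + 1))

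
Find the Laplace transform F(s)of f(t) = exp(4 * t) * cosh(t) (s - 4)/((s - 4)^2 - 1)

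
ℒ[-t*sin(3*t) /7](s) -6*s/(7*(s^2 + 9) ^2) 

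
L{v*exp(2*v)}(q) (q - 2)^(-2)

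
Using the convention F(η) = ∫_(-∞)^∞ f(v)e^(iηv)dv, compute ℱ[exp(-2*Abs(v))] 4/(η^2 + 4)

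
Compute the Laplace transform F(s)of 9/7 9/(7*s)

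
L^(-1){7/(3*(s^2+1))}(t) 7*sin(t)/3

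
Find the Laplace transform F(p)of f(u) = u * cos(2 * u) (p^2 - 4)/(p^2+4)^2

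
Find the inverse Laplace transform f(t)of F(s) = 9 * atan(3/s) 9 * sin(3 * t)/t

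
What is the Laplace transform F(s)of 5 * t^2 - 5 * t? 10/s^3 - 5/s^2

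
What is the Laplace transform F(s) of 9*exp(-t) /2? 9/(2*(s + 1) ) 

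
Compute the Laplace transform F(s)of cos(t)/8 s/(8*(s^2 + 1))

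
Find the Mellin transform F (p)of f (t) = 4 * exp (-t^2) 2 * gamma (p/2)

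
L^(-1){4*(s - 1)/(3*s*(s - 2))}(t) 4*exp(t)*cosh(t)/3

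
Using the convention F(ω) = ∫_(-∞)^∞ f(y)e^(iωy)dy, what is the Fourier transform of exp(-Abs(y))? 2/(ω^2 + 1)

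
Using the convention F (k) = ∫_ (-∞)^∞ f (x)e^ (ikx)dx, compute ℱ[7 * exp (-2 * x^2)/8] 7 * sqrt (2) * sqrt (pi) * exp (-k^2/8)/16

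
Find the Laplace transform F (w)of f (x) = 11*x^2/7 22/ (7*w^3)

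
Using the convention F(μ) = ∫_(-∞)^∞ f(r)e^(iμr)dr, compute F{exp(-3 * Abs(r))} 6/(μ^2 + 9)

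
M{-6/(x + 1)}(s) -6*pi*csc(pi*s)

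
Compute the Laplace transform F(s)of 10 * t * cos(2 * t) 10 * (s^2 - 4)/(s^2+4)^2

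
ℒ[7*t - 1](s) 7/s^2 - 1/s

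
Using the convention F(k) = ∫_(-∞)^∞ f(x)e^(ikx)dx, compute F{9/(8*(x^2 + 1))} 9*pi*exp(-Abs(k))/8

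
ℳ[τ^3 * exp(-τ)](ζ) gamma(ζ + 3) 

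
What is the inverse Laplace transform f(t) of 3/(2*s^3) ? 3*t^2/4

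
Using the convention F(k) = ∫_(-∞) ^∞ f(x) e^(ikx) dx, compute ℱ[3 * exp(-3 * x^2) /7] sqrt(3) * sqrt(pi) * exp(-k^2/12) /7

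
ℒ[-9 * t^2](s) -18/s^3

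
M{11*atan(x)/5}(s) -11*pi*sec(pi*s/2)/(10*s)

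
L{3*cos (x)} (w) 3*w/ (w^2+1)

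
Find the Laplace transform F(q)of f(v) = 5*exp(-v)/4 5/(4*(q + 1))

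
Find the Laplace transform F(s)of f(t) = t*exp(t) (s - 1)^(-2)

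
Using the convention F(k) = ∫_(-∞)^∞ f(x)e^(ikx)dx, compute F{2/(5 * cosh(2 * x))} pi/(5 * cosh(pi * k/4))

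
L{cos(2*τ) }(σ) σ/(σ^2 + 4) 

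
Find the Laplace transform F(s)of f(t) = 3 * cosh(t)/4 3 * s/(4 * (s^2 - 1))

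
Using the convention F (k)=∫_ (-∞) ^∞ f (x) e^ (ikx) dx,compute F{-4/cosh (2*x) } -2*pi/cosh (pi*k/4) 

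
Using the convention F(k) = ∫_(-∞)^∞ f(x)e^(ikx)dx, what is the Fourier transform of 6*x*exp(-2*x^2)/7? 3*sqrt(2)*I*sqrt(pi)*k*exp(-k^2/8)/28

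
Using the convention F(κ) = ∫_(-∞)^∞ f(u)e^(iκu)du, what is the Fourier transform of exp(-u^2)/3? sqrt(pi)*exp(-κ^2/4)/3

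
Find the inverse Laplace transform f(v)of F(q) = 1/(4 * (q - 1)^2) v * exp(v)/4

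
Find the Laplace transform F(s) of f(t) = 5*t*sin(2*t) 20*s/(s^2 + 4) ^2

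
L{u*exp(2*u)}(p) (p - 2)^(-2)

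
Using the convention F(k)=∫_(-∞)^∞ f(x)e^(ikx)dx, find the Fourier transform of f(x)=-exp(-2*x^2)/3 -sqrt(2)*sqrt(pi)*exp(-k^2/8)/6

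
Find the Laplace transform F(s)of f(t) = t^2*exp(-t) 2/(s + 1)^3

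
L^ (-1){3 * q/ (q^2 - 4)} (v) 3 * cosh (2 * v)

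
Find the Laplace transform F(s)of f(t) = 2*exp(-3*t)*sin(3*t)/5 6/(5*((s + 3)^2 + 9))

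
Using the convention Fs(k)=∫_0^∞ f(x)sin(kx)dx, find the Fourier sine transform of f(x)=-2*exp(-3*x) -2*k/(k^2 + 9)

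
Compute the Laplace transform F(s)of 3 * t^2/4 3/(2 * s^3)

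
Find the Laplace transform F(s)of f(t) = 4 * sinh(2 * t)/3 8/(3 * (s^2-4))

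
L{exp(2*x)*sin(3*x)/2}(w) 3/(2*((w - 2)^2 + 9))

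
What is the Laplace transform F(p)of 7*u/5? 7/(5*p^2)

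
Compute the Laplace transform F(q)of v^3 6/q^4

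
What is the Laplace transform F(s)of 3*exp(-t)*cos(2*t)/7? 3*(s + 1)/(7*((s + 1)^2 + 4))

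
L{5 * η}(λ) 5/λ^2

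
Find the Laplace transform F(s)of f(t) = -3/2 -3/(2 * s)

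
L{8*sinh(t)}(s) 8/(s^2 - 1)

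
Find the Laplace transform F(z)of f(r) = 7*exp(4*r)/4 7/(4*(z - 4))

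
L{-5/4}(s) -5/(4*s)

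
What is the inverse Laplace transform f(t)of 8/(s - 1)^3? 4*t^2*exp(t)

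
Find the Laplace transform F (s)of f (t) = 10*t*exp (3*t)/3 10/ (3*(s - 3)^2)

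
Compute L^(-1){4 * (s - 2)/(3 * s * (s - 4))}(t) 4 * exp(2 * t) * cosh(2 * t)/3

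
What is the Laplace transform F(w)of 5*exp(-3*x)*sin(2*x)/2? 5/((w + 3)^2 + 4)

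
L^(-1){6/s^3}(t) 3*t^2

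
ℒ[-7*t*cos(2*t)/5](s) 7*(4 - s^2)/(5*(s^2+4)^2)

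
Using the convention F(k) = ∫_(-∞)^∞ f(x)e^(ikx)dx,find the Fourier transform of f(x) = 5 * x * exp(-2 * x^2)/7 5 * sqrt(2) * I * sqrt(pi) * k * exp(-k^2/8)/56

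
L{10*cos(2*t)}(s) 10*s/(s^2+4)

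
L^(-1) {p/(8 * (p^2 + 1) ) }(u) cos(u) /8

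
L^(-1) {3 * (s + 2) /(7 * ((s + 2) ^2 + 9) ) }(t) 3 * exp(-2 * t) * cos(3 * t) /7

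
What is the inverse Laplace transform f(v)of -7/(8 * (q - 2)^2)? -7 * v * exp(2 * v)/8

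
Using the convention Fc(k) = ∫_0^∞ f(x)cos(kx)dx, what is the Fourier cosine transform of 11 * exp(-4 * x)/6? 22/(3 * (k^2 + 16))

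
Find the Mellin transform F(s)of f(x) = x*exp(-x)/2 gamma(s + 1)/2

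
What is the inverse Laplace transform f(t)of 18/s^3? 9 * t^2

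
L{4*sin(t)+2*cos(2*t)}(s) 2*s/(s^2+4)+4/(s^2+1)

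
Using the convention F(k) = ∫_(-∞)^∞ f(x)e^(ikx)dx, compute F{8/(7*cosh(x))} 8*pi/(7*cosh(pi*k/2))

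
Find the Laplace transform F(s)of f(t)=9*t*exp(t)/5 9/(5*(s - 1)^2)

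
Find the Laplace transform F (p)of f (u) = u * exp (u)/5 1/ (5 * (p - 1)^2)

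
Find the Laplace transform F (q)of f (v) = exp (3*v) 1/ (q - 3)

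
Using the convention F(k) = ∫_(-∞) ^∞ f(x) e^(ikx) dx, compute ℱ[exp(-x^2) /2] sqrt(pi)*exp(-k^2/4) /2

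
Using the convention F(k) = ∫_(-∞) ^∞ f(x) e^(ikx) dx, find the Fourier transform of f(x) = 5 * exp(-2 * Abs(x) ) 20/(k^2+4) 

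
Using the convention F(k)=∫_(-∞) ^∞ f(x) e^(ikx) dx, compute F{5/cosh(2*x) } 5*pi/(2*cosh(pi*k/4) ) 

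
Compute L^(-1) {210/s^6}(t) 7*t^5/4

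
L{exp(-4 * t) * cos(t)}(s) (s + 4)/((s + 4)^2 + 1)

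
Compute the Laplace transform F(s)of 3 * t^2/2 3/s^3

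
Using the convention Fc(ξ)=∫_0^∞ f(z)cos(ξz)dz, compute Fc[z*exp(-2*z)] (4 - ξ^2)/(ξ^2 + 4)^2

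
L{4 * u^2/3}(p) 8/(3 * p^3)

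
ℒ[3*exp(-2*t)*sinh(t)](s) 3/((s+2) ^2-1) 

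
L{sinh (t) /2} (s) 1/ (2*(s^2-1) ) 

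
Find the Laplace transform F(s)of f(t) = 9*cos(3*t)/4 9*s/(4*(s^2 + 9))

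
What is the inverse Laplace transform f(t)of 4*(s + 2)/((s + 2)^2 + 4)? 4*exp(-2*t)*cos(2*t)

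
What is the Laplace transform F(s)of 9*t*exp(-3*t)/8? 9/(8*(s + 3)^2)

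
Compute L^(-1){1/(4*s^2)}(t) t/4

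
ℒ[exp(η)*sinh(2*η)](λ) 2/((λ - 1)^2 - 4)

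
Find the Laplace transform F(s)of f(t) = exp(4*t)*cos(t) (s - 4)/((s - 4)^2+1)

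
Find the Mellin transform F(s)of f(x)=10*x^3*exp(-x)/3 10*gamma(s + 3)/3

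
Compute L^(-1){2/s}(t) 2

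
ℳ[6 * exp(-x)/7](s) 6 * gamma(s)/7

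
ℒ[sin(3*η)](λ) 3/(λ^2 + 9)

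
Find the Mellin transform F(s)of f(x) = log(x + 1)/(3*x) -pi*csc(pi*s)/(3*s - 3)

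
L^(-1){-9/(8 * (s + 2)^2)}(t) -9 * t * exp(-2 * t)/8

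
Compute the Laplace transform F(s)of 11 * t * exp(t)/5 11/(5 * (s - 1)^2)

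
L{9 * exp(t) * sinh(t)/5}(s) 9/(5 * s * (s - 2))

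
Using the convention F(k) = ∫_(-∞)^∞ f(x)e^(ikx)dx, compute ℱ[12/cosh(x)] 12 * pi/cosh(pi * k/2)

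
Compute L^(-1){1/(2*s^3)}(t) t^2/4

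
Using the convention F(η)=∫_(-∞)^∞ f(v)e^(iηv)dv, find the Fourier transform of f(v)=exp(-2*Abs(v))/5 4/(5*(η^2 + 4))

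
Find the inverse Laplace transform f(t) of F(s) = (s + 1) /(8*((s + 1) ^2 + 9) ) exp(-t)*cos(3*t) /8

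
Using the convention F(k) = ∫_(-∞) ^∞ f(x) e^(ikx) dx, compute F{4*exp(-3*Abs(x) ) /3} 8/(k^2 + 9) 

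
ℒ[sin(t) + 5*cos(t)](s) 5*s/(s^2 + 1) + 1/(s^2 + 1)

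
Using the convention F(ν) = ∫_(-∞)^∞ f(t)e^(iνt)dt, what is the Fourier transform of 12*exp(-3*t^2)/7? 4*sqrt(3)*sqrt(pi)*exp(-ν^2/12)/7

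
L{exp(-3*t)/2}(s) 1/(2*(s + 3))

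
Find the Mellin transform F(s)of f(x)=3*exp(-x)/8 3*gamma(s)/8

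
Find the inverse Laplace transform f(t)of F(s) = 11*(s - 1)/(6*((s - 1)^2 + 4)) 11*exp(t)*cos(2*t)/6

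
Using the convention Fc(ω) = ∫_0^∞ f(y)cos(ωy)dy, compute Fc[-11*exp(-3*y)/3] -11/(ω^2 + 9)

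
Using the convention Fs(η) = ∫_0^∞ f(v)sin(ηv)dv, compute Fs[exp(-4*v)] η/(η^2 + 16)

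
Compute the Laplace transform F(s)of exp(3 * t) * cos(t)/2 (s - 3)/(2 * ((s - 3)^2 + 1))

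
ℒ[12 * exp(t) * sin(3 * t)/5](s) 36/(5 * ((s - 1)^2 + 9))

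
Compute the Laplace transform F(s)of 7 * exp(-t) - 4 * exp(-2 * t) 7/(s + 1) - 4/(s + 2)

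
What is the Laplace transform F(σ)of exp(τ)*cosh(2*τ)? (σ - 1)/((σ - 1)^2 - 4)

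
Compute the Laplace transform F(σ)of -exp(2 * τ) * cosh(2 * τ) (2 - σ)/(σ * (σ - 4))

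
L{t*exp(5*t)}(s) (s - 5)^(-2)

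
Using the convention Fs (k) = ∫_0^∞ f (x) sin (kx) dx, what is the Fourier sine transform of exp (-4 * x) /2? k/ (2 * (k^2 + 16) ) 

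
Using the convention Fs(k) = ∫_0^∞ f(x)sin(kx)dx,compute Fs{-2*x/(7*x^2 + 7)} -pi*exp(-k)/7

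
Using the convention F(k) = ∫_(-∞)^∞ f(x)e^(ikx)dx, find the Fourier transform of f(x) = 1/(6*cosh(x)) pi/(6*cosh(pi*k/2))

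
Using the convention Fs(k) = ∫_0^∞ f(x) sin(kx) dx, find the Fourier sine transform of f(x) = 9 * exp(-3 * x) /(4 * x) 9 * atan(k/3) /4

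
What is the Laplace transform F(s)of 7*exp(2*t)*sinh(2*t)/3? 14/(3*s*(s - 4))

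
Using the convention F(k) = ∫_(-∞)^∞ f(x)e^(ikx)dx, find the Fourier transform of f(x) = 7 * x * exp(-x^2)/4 7 * I * sqrt(pi) * k * exp(-k^2/4)/8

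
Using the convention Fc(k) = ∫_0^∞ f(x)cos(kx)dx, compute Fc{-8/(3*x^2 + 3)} -4*pi*exp(-k)/3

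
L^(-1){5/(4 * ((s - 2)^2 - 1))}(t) 5 * exp(2 * t) * sinh(t)/4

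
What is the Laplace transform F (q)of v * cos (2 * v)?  (q^2 - 4)/ (q^2+4)^2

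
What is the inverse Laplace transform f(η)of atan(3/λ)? sin(3*η)/η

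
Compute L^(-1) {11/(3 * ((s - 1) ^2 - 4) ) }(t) 11 * exp(t) * sinh(2 * t) /6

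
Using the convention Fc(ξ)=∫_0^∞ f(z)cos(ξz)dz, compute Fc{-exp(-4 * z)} -4/(ξ^2+16)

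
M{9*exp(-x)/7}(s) 9*gamma(s)/7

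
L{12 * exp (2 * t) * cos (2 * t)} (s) 12 * (s - 2)/ ( (s - 2)^2+4)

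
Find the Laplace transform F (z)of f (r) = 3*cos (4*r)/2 3*z/ (2*(z^2+16))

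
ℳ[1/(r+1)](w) pi * csc(pi * w)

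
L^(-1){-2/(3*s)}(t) -2/3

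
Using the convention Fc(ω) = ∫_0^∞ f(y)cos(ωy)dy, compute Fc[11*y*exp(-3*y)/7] 11*(9 - ω^2)/(7*(ω^2 + 9)^2)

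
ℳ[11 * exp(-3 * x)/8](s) 11 * gamma(s)/(8 * 3^s)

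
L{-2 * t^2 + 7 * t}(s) 7/s^2 - 4/s^3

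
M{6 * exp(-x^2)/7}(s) 3 * gamma(s/2)/7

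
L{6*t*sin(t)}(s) 12*s/(s^2 + 1)^2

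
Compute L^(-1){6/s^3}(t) 3*t^2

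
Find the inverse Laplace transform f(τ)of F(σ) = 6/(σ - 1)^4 τ^3*exp(τ)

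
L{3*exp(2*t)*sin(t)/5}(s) 3/(5*((s - 2)^2 + 1))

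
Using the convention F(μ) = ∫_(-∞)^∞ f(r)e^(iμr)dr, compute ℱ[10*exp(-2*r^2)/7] 5*sqrt(2)*sqrt(pi)*exp(-μ^2/8)/7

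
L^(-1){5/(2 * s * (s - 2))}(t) 5 * exp(t) * sinh(t)/2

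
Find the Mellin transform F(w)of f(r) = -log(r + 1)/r pi * csc(pi * w)/(w - 1)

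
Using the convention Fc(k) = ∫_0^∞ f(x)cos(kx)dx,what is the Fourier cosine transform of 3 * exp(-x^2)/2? 3 * sqrt(pi) * exp(-k^2/4)/4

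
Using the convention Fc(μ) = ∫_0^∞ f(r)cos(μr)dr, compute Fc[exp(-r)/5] 1/(5 * (μ^2 + 1))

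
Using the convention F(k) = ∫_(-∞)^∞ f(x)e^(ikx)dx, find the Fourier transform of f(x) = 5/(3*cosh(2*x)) 5*pi/(6*cosh(pi*k/4))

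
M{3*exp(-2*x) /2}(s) 3*gamma(s) /(2*2^s) 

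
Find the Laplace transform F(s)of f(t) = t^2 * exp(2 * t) 2/(s - 2)^3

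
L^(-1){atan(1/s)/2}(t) sin(t)/(2 * t)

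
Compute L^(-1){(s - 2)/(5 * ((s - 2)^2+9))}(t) exp(2 * t) * cos(3 * t)/5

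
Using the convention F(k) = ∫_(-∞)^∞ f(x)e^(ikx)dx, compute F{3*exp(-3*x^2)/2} sqrt(3)*sqrt(pi)*exp(-k^2/12)/2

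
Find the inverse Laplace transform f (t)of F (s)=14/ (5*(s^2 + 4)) 7*sin (2*t)/5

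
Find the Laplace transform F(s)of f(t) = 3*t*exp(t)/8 3/(8*(s - 1)^2)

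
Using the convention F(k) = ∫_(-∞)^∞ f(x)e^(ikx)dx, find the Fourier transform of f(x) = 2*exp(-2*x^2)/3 sqrt(2)*sqrt(pi)*exp(-k^2/8)/3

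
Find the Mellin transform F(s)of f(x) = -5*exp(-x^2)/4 -5*gamma(s/2)/8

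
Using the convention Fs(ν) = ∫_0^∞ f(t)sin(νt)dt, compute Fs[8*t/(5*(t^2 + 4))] 4*pi*exp(-2*ν)/5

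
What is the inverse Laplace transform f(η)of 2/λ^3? η^2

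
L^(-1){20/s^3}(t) 10 * t^2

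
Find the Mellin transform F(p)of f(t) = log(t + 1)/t -pi*csc(pi*p)/(p - 1)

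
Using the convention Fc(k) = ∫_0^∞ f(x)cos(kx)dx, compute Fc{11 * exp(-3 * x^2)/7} 11 * sqrt(3) * sqrt(pi) * exp(-k^2/12)/42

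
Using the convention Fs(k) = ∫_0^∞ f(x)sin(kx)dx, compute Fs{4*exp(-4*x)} 4*k/(k^2 + 16)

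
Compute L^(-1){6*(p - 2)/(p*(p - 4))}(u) 6*exp(2*u)*cosh(2*u)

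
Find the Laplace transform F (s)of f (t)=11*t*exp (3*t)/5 11/ (5*(s - 3)^2)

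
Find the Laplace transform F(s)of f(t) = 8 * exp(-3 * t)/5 8/(5 * (s + 3))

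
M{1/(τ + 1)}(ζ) pi*csc(pi*ζ)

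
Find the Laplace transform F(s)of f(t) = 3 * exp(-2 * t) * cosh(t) 3 * (s + 2)/((s + 2)^2-1)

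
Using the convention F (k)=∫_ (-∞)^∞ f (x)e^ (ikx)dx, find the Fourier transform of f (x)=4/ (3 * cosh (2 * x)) 2 * pi/ (3 * cosh (pi * k/4))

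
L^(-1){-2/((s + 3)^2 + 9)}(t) -2*exp(-3*t)*sin(3*t)/3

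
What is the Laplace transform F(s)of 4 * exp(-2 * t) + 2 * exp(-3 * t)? 2/(s + 3) + 4/(s + 2)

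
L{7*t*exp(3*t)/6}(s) 7/(6*(s - 3)^2)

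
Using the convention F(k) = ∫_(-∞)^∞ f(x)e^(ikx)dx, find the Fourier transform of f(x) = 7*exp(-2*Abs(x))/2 14/(k^2 + 4)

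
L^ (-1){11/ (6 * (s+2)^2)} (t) 11 * t * exp (-2 * t)/6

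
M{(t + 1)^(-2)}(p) (-pi*p + pi)/sin(pi*p)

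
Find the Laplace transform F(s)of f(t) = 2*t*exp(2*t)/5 2/(5*(s - 2)^2)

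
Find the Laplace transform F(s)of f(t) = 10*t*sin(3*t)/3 20*s/(s^2+9)^2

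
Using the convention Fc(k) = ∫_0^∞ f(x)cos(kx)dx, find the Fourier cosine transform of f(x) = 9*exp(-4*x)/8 9/(2*(k^2 + 16))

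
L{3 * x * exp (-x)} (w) 3/ (w+1)^2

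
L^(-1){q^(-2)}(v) v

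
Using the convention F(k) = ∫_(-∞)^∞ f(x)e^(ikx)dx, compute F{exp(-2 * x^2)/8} sqrt(2) * sqrt(pi) * exp(-k^2/8)/16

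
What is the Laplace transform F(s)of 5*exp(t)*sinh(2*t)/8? 5/(4*((s - 1)^2 - 4))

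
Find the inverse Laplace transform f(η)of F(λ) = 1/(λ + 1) exp(-η)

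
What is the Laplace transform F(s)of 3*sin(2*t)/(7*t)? 3*atan(2/s)/7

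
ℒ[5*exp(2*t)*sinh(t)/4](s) 5/(4*((s - 2)^2-1))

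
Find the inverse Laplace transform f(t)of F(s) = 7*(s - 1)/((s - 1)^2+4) 7*exp(t)*cos(2*t)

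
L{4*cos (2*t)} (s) 4*s/ (s^2 + 4)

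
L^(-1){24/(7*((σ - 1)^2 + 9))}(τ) 8*exp(τ)*sin(3*τ)/7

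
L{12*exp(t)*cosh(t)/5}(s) 12*(s - 1)/(5*s*(s - 2))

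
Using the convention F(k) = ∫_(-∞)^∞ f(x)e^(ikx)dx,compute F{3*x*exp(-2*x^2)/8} 3*sqrt(2)*I*sqrt(pi)*k*exp(-k^2/8)/64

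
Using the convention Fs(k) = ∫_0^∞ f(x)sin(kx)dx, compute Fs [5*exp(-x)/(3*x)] 5*atan(k)/3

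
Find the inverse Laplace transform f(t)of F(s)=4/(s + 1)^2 4*t*exp(-t)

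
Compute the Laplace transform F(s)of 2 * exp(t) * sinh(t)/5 2/(5 * s * (s - 2))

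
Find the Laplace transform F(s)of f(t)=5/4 5/(4 * s)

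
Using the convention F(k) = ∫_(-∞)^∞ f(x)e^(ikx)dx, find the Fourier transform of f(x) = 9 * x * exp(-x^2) 9 * I * sqrt(pi) * k * exp(-k^2/4)/2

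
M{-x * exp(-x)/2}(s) -gamma(s + 1)/2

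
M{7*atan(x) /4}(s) -7*pi*sec(pi*s/2) /(8*s) 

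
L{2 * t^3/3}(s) 4/s^4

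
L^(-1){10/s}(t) 10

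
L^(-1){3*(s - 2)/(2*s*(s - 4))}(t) 3*exp(2*t)*cosh(2*t)/2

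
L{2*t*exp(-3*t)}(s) 2/(s + 3)^2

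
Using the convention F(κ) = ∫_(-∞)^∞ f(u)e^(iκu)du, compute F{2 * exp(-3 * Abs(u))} 12/(κ^2 + 9)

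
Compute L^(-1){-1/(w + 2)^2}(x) -x * exp(-2 * x)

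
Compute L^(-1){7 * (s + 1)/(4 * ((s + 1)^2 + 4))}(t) 7 * exp(-t) * cos(2 * t)/4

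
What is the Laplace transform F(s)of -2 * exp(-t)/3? -2/(3 * s + 3)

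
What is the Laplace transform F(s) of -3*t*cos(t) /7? 3*(1 - s^2) /(7*(s^2 + 1) ^2) 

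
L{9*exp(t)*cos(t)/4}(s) 9*(s - 1)/(4*((s - 1)^2+1))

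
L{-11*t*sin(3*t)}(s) -66*s/(s^2 + 9)^2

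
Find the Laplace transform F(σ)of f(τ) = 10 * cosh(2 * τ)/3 10 * σ/(3 * (σ^2 - 4))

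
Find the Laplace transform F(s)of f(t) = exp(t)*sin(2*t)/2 1/((s - 1)^2 + 4)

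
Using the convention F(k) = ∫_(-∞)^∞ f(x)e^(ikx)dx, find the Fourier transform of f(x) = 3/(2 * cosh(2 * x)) 3 * pi/(4 * cosh(pi * k/4))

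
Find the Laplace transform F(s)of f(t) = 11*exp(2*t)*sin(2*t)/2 11/((s - 2)^2+4)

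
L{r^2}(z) 2/z^3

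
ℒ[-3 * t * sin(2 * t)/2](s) -6 * s/(s^2 + 4)^2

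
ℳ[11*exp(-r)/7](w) 11*gamma(w)/7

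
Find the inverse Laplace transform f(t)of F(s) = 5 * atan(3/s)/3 5 * sin(3 * t)/(3 * t)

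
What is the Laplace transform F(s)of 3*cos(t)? 3*s/(s^2 + 1)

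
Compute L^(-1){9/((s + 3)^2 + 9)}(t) 3*exp(-3*t)*sin(3*t)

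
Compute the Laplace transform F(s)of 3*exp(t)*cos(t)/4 3*(s - 1)/(4*((s - 1)^2+1))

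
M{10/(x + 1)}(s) 10*pi*csc(pi*s)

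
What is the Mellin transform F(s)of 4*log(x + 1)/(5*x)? -4*pi*csc(pi*s)/(5*s - 5)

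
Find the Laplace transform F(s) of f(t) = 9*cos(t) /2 9*s/(2*(s^2 + 1) ) 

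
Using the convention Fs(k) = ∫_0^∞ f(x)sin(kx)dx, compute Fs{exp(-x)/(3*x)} atan(k)/3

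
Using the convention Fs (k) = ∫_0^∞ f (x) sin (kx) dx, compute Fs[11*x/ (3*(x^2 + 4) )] 11*pi*exp (-2*k) /6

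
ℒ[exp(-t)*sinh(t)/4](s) 1/(4*s*(s + 2))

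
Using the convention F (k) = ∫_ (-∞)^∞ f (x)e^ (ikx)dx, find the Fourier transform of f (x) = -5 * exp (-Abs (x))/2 -5/ (k^2+1)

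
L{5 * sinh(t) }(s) 5/(s^2 - 1) 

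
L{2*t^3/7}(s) 12/(7*s^4)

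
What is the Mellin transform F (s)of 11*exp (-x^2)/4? 11*gamma (s/2)/8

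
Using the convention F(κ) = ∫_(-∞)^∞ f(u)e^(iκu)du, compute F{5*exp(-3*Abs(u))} 30/(κ^2 + 9)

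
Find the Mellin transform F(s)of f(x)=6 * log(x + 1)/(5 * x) -6 * pi * csc(pi * s)/(5 * s - 5)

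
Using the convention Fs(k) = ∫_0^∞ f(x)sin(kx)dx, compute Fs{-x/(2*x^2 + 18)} -pi*exp(-3*k)/4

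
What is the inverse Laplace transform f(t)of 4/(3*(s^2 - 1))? 4*sinh(t)/3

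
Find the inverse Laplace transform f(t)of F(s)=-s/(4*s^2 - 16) -cosh(2*t)/4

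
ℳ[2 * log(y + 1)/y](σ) -2 * pi * csc(pi * σ)/(σ - 1)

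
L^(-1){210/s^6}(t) 7*t^5/4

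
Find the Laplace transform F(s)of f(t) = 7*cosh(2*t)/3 7*s/(3*(s^2 - 4))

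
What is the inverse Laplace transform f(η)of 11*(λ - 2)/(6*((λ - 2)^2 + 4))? 11*exp(2*η)*cos(2*η)/6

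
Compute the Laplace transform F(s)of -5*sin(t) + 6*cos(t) 6*s/(s^2 + 1) - 5/(s^2 + 1)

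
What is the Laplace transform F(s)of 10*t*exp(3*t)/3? 10/(3*(s - 3)^2)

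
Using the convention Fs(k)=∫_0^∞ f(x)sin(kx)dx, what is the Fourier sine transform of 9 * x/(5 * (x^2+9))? 9 * pi * exp(-3 * k)/10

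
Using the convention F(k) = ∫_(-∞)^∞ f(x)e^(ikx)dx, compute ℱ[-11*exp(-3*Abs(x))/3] -22/(k^2 + 9)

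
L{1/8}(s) 1/(8 * s)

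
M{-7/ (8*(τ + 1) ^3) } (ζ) -7*pi*(ζ - 2)*(ζ - 1) / (16*sin (pi*ζ) ) 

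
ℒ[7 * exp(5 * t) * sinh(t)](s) 7/((s - 5)^2-1)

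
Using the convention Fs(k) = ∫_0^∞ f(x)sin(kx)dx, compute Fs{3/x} 3*pi/2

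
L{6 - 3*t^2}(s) 6/s - 6/s^3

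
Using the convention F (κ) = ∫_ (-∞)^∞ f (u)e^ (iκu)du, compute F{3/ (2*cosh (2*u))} 3*pi/ (4*cosh (pi*κ/4))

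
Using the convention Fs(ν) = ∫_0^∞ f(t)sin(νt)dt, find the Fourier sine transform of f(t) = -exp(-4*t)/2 -ν/(2*ν^2+32)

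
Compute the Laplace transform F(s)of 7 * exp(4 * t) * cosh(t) 7 * (s - 4)/((s - 4)^2 - 1)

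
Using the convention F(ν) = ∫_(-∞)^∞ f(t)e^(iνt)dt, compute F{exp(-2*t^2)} sqrt(2)*sqrt(pi)*exp(-ν^2/8)/2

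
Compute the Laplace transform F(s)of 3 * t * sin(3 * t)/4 9 * s/(2 * (s^2 + 9)^2)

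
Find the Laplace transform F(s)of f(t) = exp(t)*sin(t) 1/((s - 1)^2 + 1)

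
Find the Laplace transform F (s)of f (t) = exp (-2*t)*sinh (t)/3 1/ (3*( (s+2)^2 - 1))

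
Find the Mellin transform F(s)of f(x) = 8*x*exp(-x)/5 8*gamma(s + 1)/5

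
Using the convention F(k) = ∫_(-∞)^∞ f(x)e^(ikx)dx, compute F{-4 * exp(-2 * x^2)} -2 * sqrt(2) * sqrt(pi) * exp(-k^2/8)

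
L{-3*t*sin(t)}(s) -6*s/(s^2 + 1)^2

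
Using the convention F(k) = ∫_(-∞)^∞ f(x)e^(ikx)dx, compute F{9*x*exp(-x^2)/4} 9*I*sqrt(pi)*k*exp(-k^2/4)/8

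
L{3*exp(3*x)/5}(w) 3/(5*(w - 3))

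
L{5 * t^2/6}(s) 5/(3 * s^3)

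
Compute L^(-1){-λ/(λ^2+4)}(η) -cos(2*η)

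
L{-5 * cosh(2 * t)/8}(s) -5 * s/(8 * s^2 - 32)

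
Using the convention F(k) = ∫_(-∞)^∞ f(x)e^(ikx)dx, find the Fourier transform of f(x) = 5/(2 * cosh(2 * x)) 5 * pi/(4 * cosh(pi * k/4))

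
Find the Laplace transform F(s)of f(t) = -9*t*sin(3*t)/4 -27*s/(2*(s^2 + 9)^2)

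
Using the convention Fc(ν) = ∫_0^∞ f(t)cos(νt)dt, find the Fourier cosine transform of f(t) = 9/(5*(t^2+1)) 9*pi*exp(-ν)/10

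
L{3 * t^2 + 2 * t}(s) 6/s^3 + 2/s^2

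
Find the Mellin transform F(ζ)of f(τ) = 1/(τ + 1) pi*csc(pi*ζ)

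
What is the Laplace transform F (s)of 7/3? 7/ (3*s)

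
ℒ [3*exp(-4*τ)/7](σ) 3/(7*(σ+4))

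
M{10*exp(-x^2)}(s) 5*gamma(s/2)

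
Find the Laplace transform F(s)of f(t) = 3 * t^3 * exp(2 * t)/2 9/(s - 2)^4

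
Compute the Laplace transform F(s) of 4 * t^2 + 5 5/s + 8/s^3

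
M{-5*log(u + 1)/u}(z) 5*pi*csc(pi*z)/(z - 1)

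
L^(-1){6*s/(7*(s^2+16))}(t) 6*cos(4*t)/7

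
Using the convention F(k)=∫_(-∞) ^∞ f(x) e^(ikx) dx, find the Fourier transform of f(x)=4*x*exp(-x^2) 2*I*sqrt(pi)*k*exp(-k^2/4) 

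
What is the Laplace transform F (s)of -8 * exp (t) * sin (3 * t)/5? -24/ (5 * (s - 1)^2 + 45)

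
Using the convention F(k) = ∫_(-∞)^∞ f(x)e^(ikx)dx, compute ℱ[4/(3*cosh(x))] 4*pi/(3*cosh(pi*k/2))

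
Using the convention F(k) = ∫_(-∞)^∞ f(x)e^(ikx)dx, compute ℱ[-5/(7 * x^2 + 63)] -5 * pi * exp(-3 * Abs(k))/21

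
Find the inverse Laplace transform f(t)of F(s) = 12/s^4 2*t^3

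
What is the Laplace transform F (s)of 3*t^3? 18/s^4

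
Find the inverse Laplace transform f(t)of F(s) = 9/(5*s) 9/5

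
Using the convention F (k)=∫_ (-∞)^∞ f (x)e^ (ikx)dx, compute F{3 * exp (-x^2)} 3 * sqrt (pi) * exp (-k^2/4)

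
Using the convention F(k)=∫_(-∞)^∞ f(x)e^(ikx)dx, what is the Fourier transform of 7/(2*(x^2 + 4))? 7*pi*exp(-2*Abs(k))/4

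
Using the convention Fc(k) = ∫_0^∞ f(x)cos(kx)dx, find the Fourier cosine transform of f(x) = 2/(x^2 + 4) pi*exp(-2*k)/2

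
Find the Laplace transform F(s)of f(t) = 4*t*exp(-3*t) 4/(s+3)^2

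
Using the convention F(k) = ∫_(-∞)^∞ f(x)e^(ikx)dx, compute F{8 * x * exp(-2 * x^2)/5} sqrt(2) * I * sqrt(pi) * k * exp(-k^2/8)/5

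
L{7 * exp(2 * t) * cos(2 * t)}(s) 7 * (s - 2)/((s - 2)^2 + 4)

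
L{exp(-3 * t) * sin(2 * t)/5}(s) 2/(5 * ((s + 3)^2 + 4))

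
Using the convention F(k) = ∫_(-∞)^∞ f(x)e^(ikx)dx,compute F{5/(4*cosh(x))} 5*pi/(4*cosh(pi*k/2))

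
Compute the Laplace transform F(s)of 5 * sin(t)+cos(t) s/(s^2+1)+5/(s^2+1)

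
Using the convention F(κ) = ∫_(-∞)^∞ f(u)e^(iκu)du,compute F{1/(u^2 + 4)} pi*exp(-2*Abs(κ))/2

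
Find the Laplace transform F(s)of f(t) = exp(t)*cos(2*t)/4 (s - 1)/(4*((s - 1)^2 + 4))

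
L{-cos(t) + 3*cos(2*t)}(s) 3*s/(s^2 + 4)- s/(s^2 + 1)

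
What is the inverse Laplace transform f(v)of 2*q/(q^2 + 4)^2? v*sin(2*v)/2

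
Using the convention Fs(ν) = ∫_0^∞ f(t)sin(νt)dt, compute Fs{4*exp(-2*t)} 4*ν/(ν^2 + 4)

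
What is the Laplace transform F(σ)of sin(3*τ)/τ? atan(3/σ)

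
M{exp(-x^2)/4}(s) gamma(s/2)/8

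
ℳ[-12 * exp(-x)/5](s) -12 * gamma(s)/5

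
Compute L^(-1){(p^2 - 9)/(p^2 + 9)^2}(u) u * cos(3 * u)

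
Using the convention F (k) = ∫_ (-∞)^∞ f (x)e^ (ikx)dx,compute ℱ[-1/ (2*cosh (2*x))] -pi/ (4*cosh (pi*k/4))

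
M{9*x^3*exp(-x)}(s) 9*gamma(s + 3)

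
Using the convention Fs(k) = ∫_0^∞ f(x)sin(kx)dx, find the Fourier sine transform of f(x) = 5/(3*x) 5*pi/6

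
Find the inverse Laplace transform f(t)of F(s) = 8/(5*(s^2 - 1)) 8*sinh(t)/5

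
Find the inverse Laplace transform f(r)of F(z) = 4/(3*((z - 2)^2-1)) 4*exp(2*r)*sinh(r)/3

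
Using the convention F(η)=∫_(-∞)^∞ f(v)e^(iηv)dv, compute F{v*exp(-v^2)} I*sqrt(pi)*η*exp(-η^2/4)/2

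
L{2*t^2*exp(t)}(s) 4/(s - 1)^3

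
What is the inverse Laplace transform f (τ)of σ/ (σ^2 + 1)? cos (τ)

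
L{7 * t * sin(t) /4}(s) 7 * s/(2 * (s^2 + 1) ^2) 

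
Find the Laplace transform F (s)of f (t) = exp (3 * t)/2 1/ (2 * (s - 3))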